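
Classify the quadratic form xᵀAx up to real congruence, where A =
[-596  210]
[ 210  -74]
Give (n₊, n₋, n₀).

Answer: (0, 2, 0)

Derivation:
step 0: pivot -596 → sign −
step 1: pivot -1/149 → sign −
signature = (0, 2, 0)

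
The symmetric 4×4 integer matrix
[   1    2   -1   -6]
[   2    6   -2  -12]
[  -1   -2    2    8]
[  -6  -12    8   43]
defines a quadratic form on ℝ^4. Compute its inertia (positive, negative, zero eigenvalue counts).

Answer: (4, 0, 0)

Derivation:
step 0: pivot 1 → sign +
step 1: pivot 2 → sign +
step 2: pivot 1 → sign +
step 3: pivot 3 → sign +
signature = (4, 0, 0)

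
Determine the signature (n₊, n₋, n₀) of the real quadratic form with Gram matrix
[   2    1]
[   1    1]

step 0: pivot 2 → sign +
step 1: pivot 1/2 → sign +
signature = (2, 0, 0)

Answer: (2, 0, 0)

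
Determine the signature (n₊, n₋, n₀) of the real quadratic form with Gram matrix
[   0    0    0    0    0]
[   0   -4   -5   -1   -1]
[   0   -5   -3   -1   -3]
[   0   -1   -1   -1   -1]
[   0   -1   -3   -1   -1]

step 0: pivot -4 → sign −
step 1: pivot 13/4 → sign +
step 2: pivot -10/13 → sign −
step 3: pivot -6/5 → sign −
step 4: row/col 4 already zero → sign 0
signature = (1, 3, 1)

Answer: (1, 3, 1)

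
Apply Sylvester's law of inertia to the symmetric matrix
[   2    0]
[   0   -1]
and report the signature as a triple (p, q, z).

step 0: pivot 2 → sign +
step 1: pivot -1 → sign −
signature = (1, 1, 0)

Answer: (1, 1, 0)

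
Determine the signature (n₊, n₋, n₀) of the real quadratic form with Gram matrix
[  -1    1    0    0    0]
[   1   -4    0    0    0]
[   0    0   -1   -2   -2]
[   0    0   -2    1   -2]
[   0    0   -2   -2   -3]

step 0: pivot -1 → sign −
step 1: pivot -3 → sign −
step 2: pivot -1 → sign −
step 3: pivot 5 → sign +
step 4: pivot 1/5 → sign +
signature = (2, 3, 0)

Answer: (2, 3, 0)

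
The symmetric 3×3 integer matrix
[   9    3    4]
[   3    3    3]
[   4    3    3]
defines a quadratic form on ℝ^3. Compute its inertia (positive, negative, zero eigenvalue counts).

step 0: pivot 9 → sign +
step 1: pivot 2 → sign +
step 2: pivot -1/6 → sign −
signature = (2, 1, 0)

Answer: (2, 1, 0)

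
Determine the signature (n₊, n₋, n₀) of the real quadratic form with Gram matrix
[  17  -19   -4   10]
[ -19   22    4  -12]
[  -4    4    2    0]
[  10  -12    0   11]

step 0: pivot 17 → sign +
step 1: pivot 13/17 → sign +
step 2: pivot 10/13 → sign +
step 3: pivot -1/5 → sign −
signature = (3, 1, 0)

Answer: (3, 1, 0)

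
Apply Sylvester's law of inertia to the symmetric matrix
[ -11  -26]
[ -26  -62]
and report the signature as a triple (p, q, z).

Answer: (0, 2, 0)

Derivation:
step 0: pivot -11 → sign −
step 1: pivot -6/11 → sign −
signature = (0, 2, 0)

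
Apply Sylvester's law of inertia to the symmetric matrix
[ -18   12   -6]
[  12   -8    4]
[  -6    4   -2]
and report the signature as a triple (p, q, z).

step 0: pivot -18 → sign −
step 1: row/col 1 already zero → sign 0
step 2: row/col 2 already zero → sign 0
signature = (0, 1, 2)

Answer: (0, 1, 2)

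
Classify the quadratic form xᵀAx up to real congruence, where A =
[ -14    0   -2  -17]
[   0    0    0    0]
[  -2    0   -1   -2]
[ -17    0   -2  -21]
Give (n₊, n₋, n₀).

Answer: (0, 3, 1)

Derivation:
step 0: pivot -14 → sign −
step 1: pivot -5/7 → sign −
step 2: pivot -1/10 → sign −
step 3: row/col 3 already zero → sign 0
signature = (0, 3, 1)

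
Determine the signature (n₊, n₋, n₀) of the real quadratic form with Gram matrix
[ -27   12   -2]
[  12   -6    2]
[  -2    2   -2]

step 0: pivot -27 → sign −
step 1: pivot -2/3 → sign −
step 2: row/col 2 already zero → sign 0
signature = (0, 2, 1)

Answer: (0, 2, 1)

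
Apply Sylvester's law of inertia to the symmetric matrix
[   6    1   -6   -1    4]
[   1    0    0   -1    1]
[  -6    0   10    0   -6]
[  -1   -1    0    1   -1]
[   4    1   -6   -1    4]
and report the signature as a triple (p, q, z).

Answer: (3, 2, 0)

Derivation:
step 0: pivot 6 → sign +
step 1: pivot -1/6 → sign −
step 2: pivot 10 → sign +
step 3: pivot 7/5 → sign +
step 4: pivot -6/7 → sign −
signature = (3, 2, 0)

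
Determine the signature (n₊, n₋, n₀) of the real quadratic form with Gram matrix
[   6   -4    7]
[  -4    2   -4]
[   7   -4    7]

step 0: pivot 6 → sign +
step 1: pivot -2/3 → sign −
step 2: pivot -1/2 → sign −
signature = (1, 2, 0)

Answer: (1, 2, 0)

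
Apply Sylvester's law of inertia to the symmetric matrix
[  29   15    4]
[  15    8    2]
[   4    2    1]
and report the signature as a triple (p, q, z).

step 0: pivot 29 → sign +
step 1: pivot 7/29 → sign +
step 2: pivot 3/7 → sign +
signature = (3, 0, 0)

Answer: (3, 0, 0)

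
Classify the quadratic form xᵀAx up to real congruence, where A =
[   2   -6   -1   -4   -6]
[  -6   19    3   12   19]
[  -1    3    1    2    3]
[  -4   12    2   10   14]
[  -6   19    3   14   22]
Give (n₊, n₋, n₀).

Answer: (5, 0, 0)

Derivation:
step 0: pivot 2 → sign +
step 1: pivot 1 → sign +
step 2: pivot 1/2 → sign +
step 3: pivot 2 → sign +
step 4: pivot 1 → sign +
signature = (5, 0, 0)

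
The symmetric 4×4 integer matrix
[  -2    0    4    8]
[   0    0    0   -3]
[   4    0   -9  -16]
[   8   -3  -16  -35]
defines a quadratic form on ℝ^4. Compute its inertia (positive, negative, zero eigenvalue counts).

step 0: pivot -2 → sign −
step 1: pivot -1 → sign −
step 2: pivot -3 → sign −
step 3: pivot 3 → sign +
signature = (1, 3, 0)

Answer: (1, 3, 0)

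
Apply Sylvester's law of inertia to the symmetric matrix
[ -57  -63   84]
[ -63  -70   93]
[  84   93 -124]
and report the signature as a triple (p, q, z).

step 0: pivot -57 → sign −
step 1: pivot -7/19 → sign −
step 2: pivot -1/7 → sign −
signature = (0, 3, 0)

Answer: (0, 3, 0)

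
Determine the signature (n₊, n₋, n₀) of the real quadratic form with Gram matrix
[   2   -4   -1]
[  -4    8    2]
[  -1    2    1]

Answer: (2, 0, 1)

Derivation:
step 0: pivot 2 → sign +
step 1: pivot 1/2 → sign +
step 2: row/col 2 already zero → sign 0
signature = (2, 0, 1)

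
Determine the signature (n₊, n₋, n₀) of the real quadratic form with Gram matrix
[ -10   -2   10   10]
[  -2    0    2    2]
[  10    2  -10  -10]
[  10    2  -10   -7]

Answer: (2, 1, 1)

Derivation:
step 0: pivot -10 → sign −
step 1: pivot 2/5 → sign +
step 2: pivot 3 → sign +
step 3: row/col 3 already zero → sign 0
signature = (2, 1, 1)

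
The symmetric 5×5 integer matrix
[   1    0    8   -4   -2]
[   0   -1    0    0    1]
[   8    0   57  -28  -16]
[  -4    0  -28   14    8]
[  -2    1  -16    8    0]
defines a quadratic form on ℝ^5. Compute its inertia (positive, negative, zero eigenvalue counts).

step 0: pivot 1 → sign +
step 1: pivot -1 → sign −
step 2: pivot -7 → sign −
step 3: pivot 2/7 → sign +
step 4: pivot -3 → sign −
signature = (2, 3, 0)

Answer: (2, 3, 0)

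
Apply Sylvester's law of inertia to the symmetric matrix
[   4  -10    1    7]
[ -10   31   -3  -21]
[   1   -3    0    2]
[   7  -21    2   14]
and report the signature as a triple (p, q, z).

Answer: (2, 2, 0)

Derivation:
step 0: pivot 4 → sign +
step 1: pivot 6 → sign +
step 2: pivot -7/24 → sign −
step 3: pivot -2/7 → sign −
signature = (2, 2, 0)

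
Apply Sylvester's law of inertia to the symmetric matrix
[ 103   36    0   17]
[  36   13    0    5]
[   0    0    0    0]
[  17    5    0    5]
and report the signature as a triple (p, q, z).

Answer: (3, 0, 1)

Derivation:
step 0: pivot 103 → sign +
step 1: pivot 43/103 → sign +
step 2: pivot 3/43 → sign +
step 3: row/col 3 already zero → sign 0
signature = (3, 0, 1)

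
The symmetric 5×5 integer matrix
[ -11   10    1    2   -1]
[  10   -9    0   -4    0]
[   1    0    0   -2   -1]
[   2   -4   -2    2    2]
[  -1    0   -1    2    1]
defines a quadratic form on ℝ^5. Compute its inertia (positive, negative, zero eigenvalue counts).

Answer: (1, 3, 1)

Derivation:
step 0: pivot -11 → sign −
step 1: pivot 1/11 → sign +
step 2: pivot -9 → sign −
step 3: pivot -50/9 → sign −
step 4: row/col 4 already zero → sign 0
signature = (1, 3, 1)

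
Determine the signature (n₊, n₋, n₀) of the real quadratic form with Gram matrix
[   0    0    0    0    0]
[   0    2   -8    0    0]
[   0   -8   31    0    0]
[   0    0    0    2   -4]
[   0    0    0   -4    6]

step 0: pivot 2 → sign +
step 1: pivot -1 → sign −
step 2: pivot 2 → sign +
step 3: pivot -2 → sign −
step 4: row/col 4 already zero → sign 0
signature = (2, 2, 1)

Answer: (2, 2, 1)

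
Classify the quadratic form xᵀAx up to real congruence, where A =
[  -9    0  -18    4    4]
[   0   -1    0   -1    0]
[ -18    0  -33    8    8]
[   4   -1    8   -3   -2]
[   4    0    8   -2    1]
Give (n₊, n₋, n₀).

step 0: pivot -9 → sign −
step 1: pivot -1 → sign −
step 2: pivot 3 → sign +
step 3: pivot -2/9 → sign −
step 4: pivot 3 → sign +
signature = (2, 3, 0)

Answer: (2, 3, 0)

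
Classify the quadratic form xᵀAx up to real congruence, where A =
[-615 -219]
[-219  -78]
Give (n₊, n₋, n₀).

Answer: (0, 2, 0)

Derivation:
step 0: pivot -615 → sign −
step 1: pivot -3/205 → sign −
signature = (0, 2, 0)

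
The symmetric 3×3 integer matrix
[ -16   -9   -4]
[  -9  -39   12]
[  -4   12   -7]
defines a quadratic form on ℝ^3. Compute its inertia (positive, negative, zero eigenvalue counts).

Answer: (0, 3, 0)

Derivation:
step 0: pivot -16 → sign −
step 1: pivot -543/16 → sign −
step 2: pivot -3/181 → sign −
signature = (0, 3, 0)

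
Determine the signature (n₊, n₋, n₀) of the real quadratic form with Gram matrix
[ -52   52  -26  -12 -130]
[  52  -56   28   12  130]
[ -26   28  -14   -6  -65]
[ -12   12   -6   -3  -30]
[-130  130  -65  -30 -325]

Answer: (0, 3, 2)

Derivation:
step 0: pivot -52 → sign −
step 1: pivot -4 → sign −
step 2: pivot -3/13 → sign −
step 3: row/col 3 already zero → sign 0
step 4: row/col 4 already zero → sign 0
signature = (0, 3, 2)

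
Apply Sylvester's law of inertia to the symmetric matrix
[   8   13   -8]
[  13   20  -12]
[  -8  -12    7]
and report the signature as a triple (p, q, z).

Answer: (1, 2, 0)

Derivation:
step 0: pivot 8 → sign +
step 1: pivot -9/8 → sign −
step 2: pivot -1/9 → sign −
signature = (1, 2, 0)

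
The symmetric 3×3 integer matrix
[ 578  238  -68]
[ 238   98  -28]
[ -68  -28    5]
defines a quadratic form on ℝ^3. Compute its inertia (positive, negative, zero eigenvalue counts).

step 0: pivot 578 → sign +
step 1: pivot -3 → sign −
step 2: row/col 2 already zero → sign 0
signature = (1, 1, 1)

Answer: (1, 1, 1)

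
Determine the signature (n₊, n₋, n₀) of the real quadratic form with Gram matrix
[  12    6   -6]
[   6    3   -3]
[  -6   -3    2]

step 0: pivot 12 → sign +
step 1: pivot -1 → sign −
step 2: row/col 2 already zero → sign 0
signature = (1, 1, 1)

Answer: (1, 1, 1)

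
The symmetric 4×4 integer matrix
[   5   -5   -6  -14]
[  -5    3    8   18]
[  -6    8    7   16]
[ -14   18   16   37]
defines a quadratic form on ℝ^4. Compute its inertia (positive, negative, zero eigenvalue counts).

Answer: (3, 1, 0)

Derivation:
step 0: pivot 5 → sign +
step 1: pivot -2 → sign −
step 2: pivot 9/5 → sign +
step 3: pivot 1/9 → sign +
signature = (3, 1, 0)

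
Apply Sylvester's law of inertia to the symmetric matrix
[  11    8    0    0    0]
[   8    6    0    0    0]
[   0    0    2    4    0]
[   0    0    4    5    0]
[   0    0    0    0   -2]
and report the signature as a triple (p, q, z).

step 0: pivot 11 → sign +
step 1: pivot 2/11 → sign +
step 2: pivot 2 → sign +
step 3: pivot -3 → sign −
step 4: pivot -2 → sign −
signature = (3, 2, 0)

Answer: (3, 2, 0)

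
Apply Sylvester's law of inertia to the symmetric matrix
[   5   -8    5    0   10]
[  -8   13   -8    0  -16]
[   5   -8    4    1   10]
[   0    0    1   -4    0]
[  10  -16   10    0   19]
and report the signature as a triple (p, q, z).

step 0: pivot 5 → sign +
step 1: pivot 1/5 → sign +
step 2: pivot -1 → sign −
step 3: pivot -3 → sign −
step 4: pivot -1 → sign −
signature = (2, 3, 0)

Answer: (2, 3, 0)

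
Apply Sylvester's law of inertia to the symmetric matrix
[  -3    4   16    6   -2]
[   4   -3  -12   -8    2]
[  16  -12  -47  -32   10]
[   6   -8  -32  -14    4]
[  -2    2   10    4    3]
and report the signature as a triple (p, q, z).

Answer: (3, 2, 0)

Derivation:
step 0: pivot -3 → sign −
step 1: pivot 7/3 → sign +
step 2: pivot 1 → sign +
step 3: pivot -2 → sign −
step 4: pivot 1/7 → sign +
signature = (3, 2, 0)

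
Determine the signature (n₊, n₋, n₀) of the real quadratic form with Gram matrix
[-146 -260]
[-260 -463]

Answer: (1, 1, 0)

Derivation:
step 0: pivot -146 → sign −
step 1: pivot 1/73 → sign +
signature = (1, 1, 0)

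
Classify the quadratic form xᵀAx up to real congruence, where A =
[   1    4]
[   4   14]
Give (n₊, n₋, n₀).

Answer: (1, 1, 0)

Derivation:
step 0: pivot 1 → sign +
step 1: pivot -2 → sign −
signature = (1, 1, 0)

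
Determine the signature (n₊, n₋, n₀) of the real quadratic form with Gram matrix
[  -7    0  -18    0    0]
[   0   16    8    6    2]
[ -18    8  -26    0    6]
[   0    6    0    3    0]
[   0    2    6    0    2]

step 0: pivot -7 → sign −
step 1: pivot 16 → sign +
step 2: pivot 114/7 → sign +
step 3: pivot 15/76 → sign +
step 4: pivot 1/15 → sign +
signature = (4, 1, 0)

Answer: (4, 1, 0)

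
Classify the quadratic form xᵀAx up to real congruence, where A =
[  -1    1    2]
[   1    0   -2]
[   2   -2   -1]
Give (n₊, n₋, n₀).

Answer: (2, 1, 0)

Derivation:
step 0: pivot -1 → sign −
step 1: pivot 1 → sign +
step 2: pivot 3 → sign +
signature = (2, 1, 0)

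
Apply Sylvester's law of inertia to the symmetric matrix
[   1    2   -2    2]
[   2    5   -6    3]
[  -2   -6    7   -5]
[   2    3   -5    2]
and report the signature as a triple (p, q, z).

step 0: pivot 1 → sign +
step 1: pivot 1 → sign +
step 2: pivot -1 → sign −
step 3: pivot 6 → sign +
signature = (3, 1, 0)

Answer: (3, 1, 0)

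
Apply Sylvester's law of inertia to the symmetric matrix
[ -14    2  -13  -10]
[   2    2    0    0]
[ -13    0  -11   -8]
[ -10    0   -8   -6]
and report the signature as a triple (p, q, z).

Answer: (2, 2, 0)

Derivation:
step 0: pivot -14 → sign −
step 1: pivot 16/7 → sign +
step 2: pivot -7/16 → sign −
step 3: pivot 2/7 → sign +
signature = (2, 2, 0)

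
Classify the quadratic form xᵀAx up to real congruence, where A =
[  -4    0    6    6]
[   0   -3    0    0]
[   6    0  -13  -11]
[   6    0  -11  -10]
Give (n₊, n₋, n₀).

Answer: (0, 3, 1)

Derivation:
step 0: pivot -4 → sign −
step 1: pivot -3 → sign −
step 2: pivot -4 → sign −
step 3: row/col 3 already zero → sign 0
signature = (0, 3, 1)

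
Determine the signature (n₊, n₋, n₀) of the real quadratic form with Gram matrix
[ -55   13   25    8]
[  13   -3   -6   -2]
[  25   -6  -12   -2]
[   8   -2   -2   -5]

step 0: pivot -55 → sign −
step 1: pivot 4/55 → sign +
step 2: pivot -3/4 → sign −
step 3: pivot -1 → sign −
signature = (1, 3, 0)

Answer: (1, 3, 0)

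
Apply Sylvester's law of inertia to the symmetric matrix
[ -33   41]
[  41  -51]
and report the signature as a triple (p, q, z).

step 0: pivot -33 → sign −
step 1: pivot -2/33 → sign −
signature = (0, 2, 0)

Answer: (0, 2, 0)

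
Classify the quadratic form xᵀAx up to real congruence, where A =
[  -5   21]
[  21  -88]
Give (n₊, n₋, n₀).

step 0: pivot -5 → sign −
step 1: pivot 1/5 → sign +
signature = (1, 1, 0)

Answer: (1, 1, 0)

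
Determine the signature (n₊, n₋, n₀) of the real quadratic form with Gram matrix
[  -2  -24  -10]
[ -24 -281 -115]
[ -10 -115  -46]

step 0: pivot -2 → sign −
step 1: pivot 7 → sign +
step 2: pivot 3/7 → sign +
signature = (2, 1, 0)

Answer: (2, 1, 0)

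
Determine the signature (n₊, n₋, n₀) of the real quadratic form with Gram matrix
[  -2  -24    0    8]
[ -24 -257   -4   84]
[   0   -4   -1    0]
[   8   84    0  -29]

Answer: (1, 3, 0)

Derivation:
step 0: pivot -2 → sign −
step 1: pivot 31 → sign +
step 2: pivot -47/31 → sign −
step 3: pivot -3/47 → sign −
signature = (1, 3, 0)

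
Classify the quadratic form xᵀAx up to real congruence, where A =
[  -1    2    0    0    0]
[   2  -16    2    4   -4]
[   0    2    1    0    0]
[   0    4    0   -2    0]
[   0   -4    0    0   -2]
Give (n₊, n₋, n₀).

step 0: pivot -1 → sign −
step 1: pivot -12 → sign −
step 2: pivot 4/3 → sign +
step 3: pivot -1 → sign −
step 4: row/col 4 already zero → sign 0
signature = (1, 3, 1)

Answer: (1, 3, 1)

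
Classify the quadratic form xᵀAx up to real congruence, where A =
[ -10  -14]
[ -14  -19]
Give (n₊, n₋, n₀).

Answer: (1, 1, 0)

Derivation:
step 0: pivot -10 → sign −
step 1: pivot 3/5 → sign +
signature = (1, 1, 0)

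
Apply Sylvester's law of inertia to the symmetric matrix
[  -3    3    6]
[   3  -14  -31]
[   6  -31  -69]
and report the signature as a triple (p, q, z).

step 0: pivot -3 → sign −
step 1: pivot -11 → sign −
step 2: pivot -2/11 → sign −
signature = (0, 3, 0)

Answer: (0, 3, 0)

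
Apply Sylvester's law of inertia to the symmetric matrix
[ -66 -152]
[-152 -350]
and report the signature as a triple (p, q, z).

Answer: (1, 1, 0)

Derivation:
step 0: pivot -66 → sign −
step 1: pivot 2/33 → sign +
signature = (1, 1, 0)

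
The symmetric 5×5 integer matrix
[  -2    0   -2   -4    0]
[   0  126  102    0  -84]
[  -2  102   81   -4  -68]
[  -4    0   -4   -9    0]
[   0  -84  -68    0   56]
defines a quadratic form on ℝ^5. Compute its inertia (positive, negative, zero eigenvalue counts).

Answer: (2, 2, 1)

Derivation:
step 0: pivot -2 → sign −
step 1: pivot 126 → sign +
step 2: pivot 3/7 → sign +
step 3: pivot -1 → sign −
step 4: row/col 4 already zero → sign 0
signature = (2, 2, 1)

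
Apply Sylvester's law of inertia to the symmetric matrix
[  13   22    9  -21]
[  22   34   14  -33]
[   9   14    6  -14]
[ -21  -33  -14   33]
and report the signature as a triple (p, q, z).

Answer: (3, 1, 0)

Derivation:
step 0: pivot 13 → sign +
step 1: pivot -42/13 → sign −
step 2: pivot 5/21 → sign +
step 3: pivot 3/10 → sign +
signature = (3, 1, 0)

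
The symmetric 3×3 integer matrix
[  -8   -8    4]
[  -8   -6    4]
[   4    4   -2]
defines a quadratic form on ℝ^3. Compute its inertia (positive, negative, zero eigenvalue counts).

Answer: (1, 1, 1)

Derivation:
step 0: pivot -8 → sign −
step 1: pivot 2 → sign +
step 2: row/col 2 already zero → sign 0
signature = (1, 1, 1)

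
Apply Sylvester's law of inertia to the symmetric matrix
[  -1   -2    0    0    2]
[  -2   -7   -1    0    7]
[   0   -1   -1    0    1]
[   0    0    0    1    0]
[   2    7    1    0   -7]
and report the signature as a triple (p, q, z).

Answer: (1, 3, 1)

Derivation:
step 0: pivot -1 → sign −
step 1: pivot -3 → sign −
step 2: pivot -2/3 → sign −
step 3: pivot 1 → sign +
step 4: row/col 4 already zero → sign 0
signature = (1, 3, 1)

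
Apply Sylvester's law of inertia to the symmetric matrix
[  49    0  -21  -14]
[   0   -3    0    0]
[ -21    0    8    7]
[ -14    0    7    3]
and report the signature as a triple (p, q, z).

step 0: pivot 49 → sign +
step 1: pivot -3 → sign −
step 2: pivot -1 → sign −
step 3: row/col 3 already zero → sign 0
signature = (1, 2, 1)

Answer: (1, 2, 1)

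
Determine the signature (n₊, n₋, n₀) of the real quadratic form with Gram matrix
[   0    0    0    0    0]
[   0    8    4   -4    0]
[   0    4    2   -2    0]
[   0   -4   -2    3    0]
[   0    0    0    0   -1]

Answer: (2, 1, 2)

Derivation:
step 0: pivot 8 → sign +
step 1: pivot 1 → sign +
step 2: pivot -1 → sign −
step 3: row/col 3 already zero → sign 0
step 4: row/col 4 already zero → sign 0
signature = (2, 1, 2)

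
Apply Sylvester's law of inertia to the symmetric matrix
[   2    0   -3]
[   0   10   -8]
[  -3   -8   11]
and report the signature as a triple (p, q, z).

Answer: (3, 0, 0)

Derivation:
step 0: pivot 2 → sign +
step 1: pivot 10 → sign +
step 2: pivot 1/10 → sign +
signature = (3, 0, 0)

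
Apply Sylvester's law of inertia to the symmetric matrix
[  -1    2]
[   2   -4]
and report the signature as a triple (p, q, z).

step 0: pivot -1 → sign −
step 1: row/col 1 already zero → sign 0
signature = (0, 1, 1)

Answer: (0, 1, 1)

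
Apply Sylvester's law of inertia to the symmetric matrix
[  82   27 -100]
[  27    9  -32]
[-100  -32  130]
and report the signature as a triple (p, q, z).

step 0: pivot 82 → sign +
step 1: pivot 9/82 → sign +
step 2: pivot 2/9 → sign +
signature = (3, 0, 0)

Answer: (3, 0, 0)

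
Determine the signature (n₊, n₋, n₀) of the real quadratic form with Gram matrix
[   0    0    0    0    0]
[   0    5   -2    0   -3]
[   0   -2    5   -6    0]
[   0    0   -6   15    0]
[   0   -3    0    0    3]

step 0: pivot 5 → sign +
step 1: pivot 21/5 → sign +
step 2: pivot 45/7 → sign +
step 3: pivot 2/5 → sign +
step 4: row/col 4 already zero → sign 0
signature = (4, 0, 1)

Answer: (4, 0, 1)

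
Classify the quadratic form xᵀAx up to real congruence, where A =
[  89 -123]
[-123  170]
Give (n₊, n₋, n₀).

Answer: (2, 0, 0)

Derivation:
step 0: pivot 89 → sign +
step 1: pivot 1/89 → sign +
signature = (2, 0, 0)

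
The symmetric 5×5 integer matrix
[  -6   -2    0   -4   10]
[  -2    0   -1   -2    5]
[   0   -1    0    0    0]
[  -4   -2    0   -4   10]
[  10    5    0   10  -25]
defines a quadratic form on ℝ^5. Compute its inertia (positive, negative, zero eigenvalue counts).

step 0: pivot -6 → sign −
step 1: pivot 2/3 → sign +
step 2: pivot -3/2 → sign −
step 3: pivot -4/3 → sign −
step 4: row/col 4 already zero → sign 0
signature = (1, 3, 1)

Answer: (1, 3, 1)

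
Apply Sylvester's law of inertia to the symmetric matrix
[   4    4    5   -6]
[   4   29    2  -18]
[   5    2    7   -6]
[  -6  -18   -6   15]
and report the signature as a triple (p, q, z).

Answer: (4, 0, 0)

Derivation:
step 0: pivot 4 → sign +
step 1: pivot 25 → sign +
step 2: pivot 39/100 → sign +
step 3: pivot 3/13 → sign +
signature = (4, 0, 0)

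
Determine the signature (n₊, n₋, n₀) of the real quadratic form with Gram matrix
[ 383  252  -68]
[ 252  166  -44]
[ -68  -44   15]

Answer: (3, 0, 0)

Derivation:
step 0: pivot 383 → sign +
step 1: pivot 74/383 → sign +
step 2: pivot 3/37 → sign +
signature = (3, 0, 0)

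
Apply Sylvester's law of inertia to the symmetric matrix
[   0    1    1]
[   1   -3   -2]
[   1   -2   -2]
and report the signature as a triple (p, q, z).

Answer: (1, 2, 0)

Derivation:
step 0: pivot -3 → sign −
step 1: pivot 1/3 → sign +
step 2: pivot -1 → sign −
signature = (1, 2, 0)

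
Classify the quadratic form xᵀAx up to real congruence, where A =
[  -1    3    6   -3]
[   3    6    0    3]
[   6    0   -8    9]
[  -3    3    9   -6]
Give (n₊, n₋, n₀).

step 0: pivot -1 → sign −
step 1: pivot 15 → sign +
step 2: pivot 32/5 → sign +
step 3: pivot 3/32 → sign +
signature = (3, 1, 0)

Answer: (3, 1, 0)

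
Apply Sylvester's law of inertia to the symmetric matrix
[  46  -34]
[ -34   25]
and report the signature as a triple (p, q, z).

Answer: (1, 1, 0)

Derivation:
step 0: pivot 46 → sign +
step 1: pivot -3/23 → sign −
signature = (1, 1, 0)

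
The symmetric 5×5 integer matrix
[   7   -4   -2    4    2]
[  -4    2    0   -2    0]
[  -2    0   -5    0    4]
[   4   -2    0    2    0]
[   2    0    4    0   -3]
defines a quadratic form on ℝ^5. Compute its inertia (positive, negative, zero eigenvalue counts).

Answer: (2, 2, 1)

Derivation:
step 0: pivot 7 → sign +
step 1: pivot -2/7 → sign −
step 2: pivot -1 → sign −
step 3: pivot 1 → sign +
step 4: row/col 4 already zero → sign 0
signature = (2, 2, 1)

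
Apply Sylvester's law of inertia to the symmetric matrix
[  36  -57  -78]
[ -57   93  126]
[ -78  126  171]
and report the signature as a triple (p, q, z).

Answer: (2, 1, 0)

Derivation:
step 0: pivot 36 → sign +
step 1: pivot 11/4 → sign +
step 2: pivot -3/11 → sign −
signature = (2, 1, 0)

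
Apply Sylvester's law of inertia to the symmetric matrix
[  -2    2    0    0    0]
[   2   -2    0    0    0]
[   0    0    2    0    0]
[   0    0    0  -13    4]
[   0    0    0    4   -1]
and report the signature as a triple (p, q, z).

Answer: (2, 2, 1)

Derivation:
step 0: pivot -2 → sign −
step 1: pivot 2 → sign +
step 2: pivot -13 → sign −
step 3: pivot 3/13 → sign +
step 4: row/col 4 already zero → sign 0
signature = (2, 2, 1)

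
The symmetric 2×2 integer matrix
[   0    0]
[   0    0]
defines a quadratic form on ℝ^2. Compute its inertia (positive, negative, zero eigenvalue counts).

Answer: (0, 0, 2)

Derivation:
step 0: row/col 0 already zero → sign 0
step 1: row/col 1 already zero → sign 0
signature = (0, 0, 2)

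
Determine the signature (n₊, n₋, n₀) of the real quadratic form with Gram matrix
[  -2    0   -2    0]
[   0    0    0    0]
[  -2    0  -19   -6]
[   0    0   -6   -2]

step 0: pivot -2 → sign −
step 1: pivot -17 → sign −
step 2: pivot 2/17 → sign +
step 3: row/col 3 already zero → sign 0
signature = (1, 2, 1)

Answer: (1, 2, 1)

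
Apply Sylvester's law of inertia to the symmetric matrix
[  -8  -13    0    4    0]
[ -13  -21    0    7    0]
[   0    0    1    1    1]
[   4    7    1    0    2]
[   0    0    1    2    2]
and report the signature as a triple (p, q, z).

Answer: (3, 2, 0)

Derivation:
step 0: pivot -8 → sign −
step 1: pivot 1/8 → sign +
step 2: pivot 1 → sign +
step 3: pivot -1 → sign −
step 4: pivot 2 → sign +
signature = (3, 2, 0)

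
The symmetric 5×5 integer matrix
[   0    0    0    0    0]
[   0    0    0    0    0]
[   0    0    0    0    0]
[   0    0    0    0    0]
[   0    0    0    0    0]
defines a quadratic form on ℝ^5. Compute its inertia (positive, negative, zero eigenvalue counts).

step 0: row/col 0 already zero → sign 0
step 1: row/col 1 already zero → sign 0
step 2: row/col 2 already zero → sign 0
step 3: row/col 3 already zero → sign 0
step 4: row/col 4 already zero → sign 0
signature = (0, 0, 5)

Answer: (0, 0, 5)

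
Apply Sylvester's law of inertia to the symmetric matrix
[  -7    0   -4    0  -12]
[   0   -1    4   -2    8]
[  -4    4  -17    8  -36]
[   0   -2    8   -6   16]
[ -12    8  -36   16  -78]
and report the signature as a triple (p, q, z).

step 0: pivot -7 → sign −
step 1: pivot -1 → sign −
step 2: pivot 9/7 → sign +
step 3: pivot -2 → sign −
step 4: pivot 2/9 → sign +
signature = (2, 3, 0)

Answer: (2, 3, 0)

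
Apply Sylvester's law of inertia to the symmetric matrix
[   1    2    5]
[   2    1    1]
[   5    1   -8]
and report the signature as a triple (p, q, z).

step 0: pivot 1 → sign +
step 1: pivot -3 → sign −
step 2: pivot -6 → sign −
signature = (1, 2, 0)

Answer: (1, 2, 0)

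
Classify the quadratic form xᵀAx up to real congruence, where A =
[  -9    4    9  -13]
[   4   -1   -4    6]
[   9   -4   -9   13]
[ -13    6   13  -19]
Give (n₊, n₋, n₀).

step 0: pivot -9 → sign −
step 1: pivot 7/9 → sign +
step 2: pivot -2/7 → sign −
step 3: row/col 3 already zero → sign 0
signature = (1, 2, 1)

Answer: (1, 2, 1)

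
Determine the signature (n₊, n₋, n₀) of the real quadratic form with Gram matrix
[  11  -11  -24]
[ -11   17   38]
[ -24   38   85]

Answer: (2, 1, 0)

Derivation:
step 0: pivot 11 → sign +
step 1: pivot 6 → sign +
step 2: pivot -1/33 → sign −
signature = (2, 1, 0)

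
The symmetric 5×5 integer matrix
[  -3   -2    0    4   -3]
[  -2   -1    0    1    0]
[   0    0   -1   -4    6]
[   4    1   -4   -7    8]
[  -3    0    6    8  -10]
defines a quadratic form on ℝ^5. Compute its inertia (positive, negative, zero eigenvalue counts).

Answer: (3, 2, 0)

Derivation:
step 0: pivot -3 → sign −
step 1: pivot 1/3 → sign +
step 2: pivot -1 → sign −
step 3: pivot 6 → sign +
step 4: pivot 1/3 → sign +
signature = (3, 2, 0)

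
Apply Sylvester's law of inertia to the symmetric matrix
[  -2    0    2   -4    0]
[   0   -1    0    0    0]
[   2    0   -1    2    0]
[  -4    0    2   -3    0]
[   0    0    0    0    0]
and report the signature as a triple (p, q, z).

step 0: pivot -2 → sign −
step 1: pivot -1 → sign −
step 2: pivot 1 → sign +
step 3: pivot 1 → sign +
step 4: row/col 4 already zero → sign 0
signature = (2, 2, 1)

Answer: (2, 2, 1)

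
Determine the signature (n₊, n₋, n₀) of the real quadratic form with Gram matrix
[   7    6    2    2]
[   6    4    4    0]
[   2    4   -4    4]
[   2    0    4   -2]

step 0: pivot 7 → sign +
step 1: pivot -8/7 → sign −
step 2: row/col 2 already zero → sign 0
step 3: row/col 3 already zero → sign 0
signature = (1, 1, 2)

Answer: (1, 1, 2)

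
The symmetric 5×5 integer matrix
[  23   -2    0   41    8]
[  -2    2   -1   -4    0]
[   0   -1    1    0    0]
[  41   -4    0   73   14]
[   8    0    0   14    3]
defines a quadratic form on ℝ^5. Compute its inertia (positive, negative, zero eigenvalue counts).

Answer: (3, 2, 0)

Derivation:
step 0: pivot 23 → sign +
step 1: pivot 42/23 → sign +
step 2: pivot 19/42 → sign +
step 3: pivot -6/19 → sign −
step 4: pivot -1/3 → sign −
signature = (3, 2, 0)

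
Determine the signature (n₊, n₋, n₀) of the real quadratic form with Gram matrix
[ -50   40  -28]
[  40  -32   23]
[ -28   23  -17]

step 0: pivot -50 → sign −
step 1: pivot -33/25 → sign −
step 2: pivot 3/11 → sign +
signature = (1, 2, 0)

Answer: (1, 2, 0)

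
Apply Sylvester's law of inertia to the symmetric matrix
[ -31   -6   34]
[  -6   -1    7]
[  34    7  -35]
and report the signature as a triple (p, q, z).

Answer: (2, 1, 0)

Derivation:
step 0: pivot -31 → sign −
step 1: pivot 5/31 → sign +
step 2: pivot 6/5 → sign +
signature = (2, 1, 0)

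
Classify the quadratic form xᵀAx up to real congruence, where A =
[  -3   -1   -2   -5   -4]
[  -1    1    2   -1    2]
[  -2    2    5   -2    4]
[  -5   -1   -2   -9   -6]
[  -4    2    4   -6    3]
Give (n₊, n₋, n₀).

Answer: (3, 2, 0)

Derivation:
step 0: pivot -3 → sign −
step 1: pivot 4/3 → sign +
step 2: pivot 1 → sign +
step 3: pivot -1 → sign −
step 4: pivot 1 → sign +
signature = (3, 2, 0)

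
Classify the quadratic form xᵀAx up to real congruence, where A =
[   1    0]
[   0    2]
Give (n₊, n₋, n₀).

step 0: pivot 1 → sign +
step 1: pivot 2 → sign +
signature = (2, 0, 0)

Answer: (2, 0, 0)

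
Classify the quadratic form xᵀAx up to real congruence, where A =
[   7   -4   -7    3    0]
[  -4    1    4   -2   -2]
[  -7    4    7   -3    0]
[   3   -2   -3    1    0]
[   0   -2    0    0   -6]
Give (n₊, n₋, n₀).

step 0: pivot 7 → sign +
step 1: pivot -9/7 → sign −
step 2: pivot -2/9 → sign −
step 3: pivot -2 → sign −
step 4: row/col 4 already zero → sign 0
signature = (1, 3, 1)

Answer: (1, 3, 1)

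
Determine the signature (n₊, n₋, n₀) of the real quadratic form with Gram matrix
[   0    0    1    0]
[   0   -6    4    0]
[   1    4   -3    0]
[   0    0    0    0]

Answer: (1, 2, 1)

Derivation:
step 0: pivot -6 → sign −
step 1: pivot -1/3 → sign −
step 2: pivot 3 → sign +
step 3: row/col 3 already zero → sign 0
signature = (1, 2, 1)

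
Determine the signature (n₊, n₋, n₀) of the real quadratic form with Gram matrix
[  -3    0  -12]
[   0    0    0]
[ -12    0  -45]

step 0: pivot -3 → sign −
step 1: pivot 3 → sign +
step 2: row/col 2 already zero → sign 0
signature = (1, 1, 1)

Answer: (1, 1, 1)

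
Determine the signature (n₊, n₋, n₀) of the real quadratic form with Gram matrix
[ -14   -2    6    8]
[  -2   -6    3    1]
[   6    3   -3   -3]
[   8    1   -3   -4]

step 0: pivot -14 → sign −
step 1: pivot -40/7 → sign −
step 2: pivot 3/8 → sign +
step 3: pivot 1/5 → sign +
signature = (2, 2, 0)

Answer: (2, 2, 0)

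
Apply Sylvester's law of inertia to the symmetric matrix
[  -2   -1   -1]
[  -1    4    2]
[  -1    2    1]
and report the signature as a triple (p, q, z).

Answer: (2, 1, 0)

Derivation:
step 0: pivot -2 → sign −
step 1: pivot 9/2 → sign +
step 2: pivot 1/9 → sign +
signature = (2, 1, 0)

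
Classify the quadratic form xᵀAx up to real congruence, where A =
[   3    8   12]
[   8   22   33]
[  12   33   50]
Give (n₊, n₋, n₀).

Answer: (3, 0, 0)

Derivation:
step 0: pivot 3 → sign +
step 1: pivot 2/3 → sign +
step 2: pivot 1/2 → sign +
signature = (3, 0, 0)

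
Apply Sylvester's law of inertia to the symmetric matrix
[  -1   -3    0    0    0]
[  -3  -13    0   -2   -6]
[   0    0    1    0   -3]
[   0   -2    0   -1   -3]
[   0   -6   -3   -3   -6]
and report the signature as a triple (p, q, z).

Answer: (1, 3, 1)

Derivation:
step 0: pivot -1 → sign −
step 1: pivot -4 → sign −
step 2: pivot 1 → sign +
step 3: pivot -6 → sign −
step 4: row/col 4 already zero → sign 0
signature = (1, 3, 1)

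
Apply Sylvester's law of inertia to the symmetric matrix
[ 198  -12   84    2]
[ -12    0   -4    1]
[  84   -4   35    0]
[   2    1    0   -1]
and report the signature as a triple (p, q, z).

step 0: pivot 198 → sign +
step 1: pivot -8/11 → sign −
step 2: pivot 1 → sign +
step 3: pivot 1/72 → sign +
signature = (3, 1, 0)

Answer: (3, 1, 0)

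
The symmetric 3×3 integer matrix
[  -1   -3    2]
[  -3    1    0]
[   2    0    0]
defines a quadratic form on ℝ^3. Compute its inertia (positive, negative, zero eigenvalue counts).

step 0: pivot -1 → sign −
step 1: pivot 10 → sign +
step 2: pivot 2/5 → sign +
signature = (2, 1, 0)

Answer: (2, 1, 0)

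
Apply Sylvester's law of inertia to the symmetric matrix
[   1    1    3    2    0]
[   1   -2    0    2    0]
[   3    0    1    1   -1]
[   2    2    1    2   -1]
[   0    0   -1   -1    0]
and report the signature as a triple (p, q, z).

Answer: (3, 2, 0)

Derivation:
step 0: pivot 1 → sign +
step 1: pivot -3 → sign −
step 2: pivot -5 → sign −
step 3: pivot 3 → sign +
step 4: pivot 1/5 → sign +
signature = (3, 2, 0)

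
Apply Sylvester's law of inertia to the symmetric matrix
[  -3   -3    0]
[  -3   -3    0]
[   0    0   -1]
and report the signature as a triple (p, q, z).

step 0: pivot -3 → sign −
step 1: pivot -1 → sign −
step 2: row/col 2 already zero → sign 0
signature = (0, 2, 1)

Answer: (0, 2, 1)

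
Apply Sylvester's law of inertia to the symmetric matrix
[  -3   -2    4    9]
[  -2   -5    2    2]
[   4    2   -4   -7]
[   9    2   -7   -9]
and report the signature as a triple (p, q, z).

step 0: pivot -3 → sign −
step 1: pivot -11/3 → sign −
step 2: pivot 16/11 → sign +
step 3: pivot -3/16 → sign −
signature = (1, 3, 0)

Answer: (1, 3, 0)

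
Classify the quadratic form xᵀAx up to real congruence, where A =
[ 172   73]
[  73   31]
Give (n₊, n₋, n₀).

step 0: pivot 172 → sign +
step 1: pivot 3/172 → sign +
signature = (2, 0, 0)

Answer: (2, 0, 0)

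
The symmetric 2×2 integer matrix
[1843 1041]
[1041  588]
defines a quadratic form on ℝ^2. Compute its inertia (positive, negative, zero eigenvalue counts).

Answer: (2, 0, 0)

Derivation:
step 0: pivot 1843 → sign +
step 1: pivot 3/1843 → sign +
signature = (2, 0, 0)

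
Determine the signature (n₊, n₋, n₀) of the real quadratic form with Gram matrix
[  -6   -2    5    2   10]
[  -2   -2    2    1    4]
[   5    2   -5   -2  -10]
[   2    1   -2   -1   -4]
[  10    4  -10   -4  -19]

Answer: (1, 4, 0)

Derivation:
step 0: pivot -6 → sign −
step 1: pivot -4/3 → sign −
step 2: pivot -3/4 → sign −
step 3: pivot -1/6 → sign −
step 4: pivot 1 → sign +
signature = (1, 4, 0)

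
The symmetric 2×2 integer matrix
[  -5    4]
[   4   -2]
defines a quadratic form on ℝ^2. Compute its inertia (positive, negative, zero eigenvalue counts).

Answer: (1, 1, 0)

Derivation:
step 0: pivot -5 → sign −
step 1: pivot 6/5 → sign +
signature = (1, 1, 0)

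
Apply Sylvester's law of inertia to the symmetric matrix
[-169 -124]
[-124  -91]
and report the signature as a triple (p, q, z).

Answer: (0, 2, 0)

Derivation:
step 0: pivot -169 → sign −
step 1: pivot -3/169 → sign −
signature = (0, 2, 0)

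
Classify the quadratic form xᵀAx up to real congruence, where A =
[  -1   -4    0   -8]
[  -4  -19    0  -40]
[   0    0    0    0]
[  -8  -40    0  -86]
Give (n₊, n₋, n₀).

step 0: pivot -1 → sign −
step 1: pivot -3 → sign −
step 2: pivot -2/3 → sign −
step 3: row/col 3 already zero → sign 0
signature = (0, 3, 1)

Answer: (0, 3, 1)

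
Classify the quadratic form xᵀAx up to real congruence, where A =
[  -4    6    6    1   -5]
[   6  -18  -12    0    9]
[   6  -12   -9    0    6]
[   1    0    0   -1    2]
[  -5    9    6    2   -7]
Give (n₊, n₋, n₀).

step 0: pivot -4 → sign −
step 1: pivot -9 → sign −
step 2: pivot 1 → sign +
step 3: pivot -3/2 → sign −
step 4: pivot 3/2 → sign +
signature = (2, 3, 0)

Answer: (2, 3, 0)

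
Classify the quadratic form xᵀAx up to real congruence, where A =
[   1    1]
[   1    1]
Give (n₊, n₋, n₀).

step 0: pivot 1 → sign +
step 1: row/col 1 already zero → sign 0
signature = (1, 0, 1)

Answer: (1, 0, 1)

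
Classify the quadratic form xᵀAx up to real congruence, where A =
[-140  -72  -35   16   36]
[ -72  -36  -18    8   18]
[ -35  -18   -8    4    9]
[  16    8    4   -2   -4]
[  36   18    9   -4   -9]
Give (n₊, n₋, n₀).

step 0: pivot -140 → sign −
step 1: pivot 36/35 → sign +
step 2: pivot 3/4 → sign +
step 3: pivot -2/9 → sign −
step 4: row/col 4 already zero → sign 0
signature = (2, 2, 1)

Answer: (2, 2, 1)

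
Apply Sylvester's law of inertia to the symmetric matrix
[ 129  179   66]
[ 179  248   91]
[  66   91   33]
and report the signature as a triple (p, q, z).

Answer: (2, 1, 0)

Derivation:
step 0: pivot 129 → sign +
step 1: pivot -49/129 → sign −
step 2: pivot 6/49 → sign +
signature = (2, 1, 0)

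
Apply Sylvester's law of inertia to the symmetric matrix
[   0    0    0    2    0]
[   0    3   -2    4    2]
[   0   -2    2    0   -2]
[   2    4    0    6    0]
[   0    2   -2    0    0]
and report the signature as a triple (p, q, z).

Answer: (3, 2, 0)

Derivation:
step 0: pivot 3 → sign +
step 1: pivot 2/3 → sign +
step 2: pivot -10 → sign −
step 3: pivot 2/5 → sign +
step 4: pivot -2 → sign −
signature = (3, 2, 0)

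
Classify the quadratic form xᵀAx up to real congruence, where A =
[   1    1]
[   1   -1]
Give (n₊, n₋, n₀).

Answer: (1, 1, 0)

Derivation:
step 0: pivot 1 → sign +
step 1: pivot -2 → sign −
signature = (1, 1, 0)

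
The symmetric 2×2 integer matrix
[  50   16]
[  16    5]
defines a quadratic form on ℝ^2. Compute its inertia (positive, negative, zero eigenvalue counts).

Answer: (1, 1, 0)

Derivation:
step 0: pivot 50 → sign +
step 1: pivot -3/25 → sign −
signature = (1, 1, 0)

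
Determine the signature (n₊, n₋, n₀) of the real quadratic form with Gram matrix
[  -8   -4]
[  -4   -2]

step 0: pivot -8 → sign −
step 1: row/col 1 already zero → sign 0
signature = (0, 1, 1)

Answer: (0, 1, 1)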